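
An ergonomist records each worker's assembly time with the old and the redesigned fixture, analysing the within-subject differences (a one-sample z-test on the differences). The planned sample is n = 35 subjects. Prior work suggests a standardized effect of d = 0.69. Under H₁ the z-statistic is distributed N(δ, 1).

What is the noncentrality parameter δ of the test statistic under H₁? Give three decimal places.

δ ≈ 4.082

The noncentrality parameter scales effect size by the design's sample-size factor: δ = d·√n = 0.69 × √35 = 4.0821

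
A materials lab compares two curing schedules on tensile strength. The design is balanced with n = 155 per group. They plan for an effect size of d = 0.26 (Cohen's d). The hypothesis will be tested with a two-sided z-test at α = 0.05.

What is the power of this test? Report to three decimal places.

Power ≈ 0.629

Noncentrality parameter: δ = d·√(n/2) = 0.26 × √(155/2) = 2.2889
Critical value for a two-sided test at α = 0.05: z_{α/2} = 1.960.
Power = Φ(δ − 1.960) + Φ(−δ − 1.960) = Φ(0.329) + Φ(-4.249) = 0.6289 + 0.0000 = 0.6289.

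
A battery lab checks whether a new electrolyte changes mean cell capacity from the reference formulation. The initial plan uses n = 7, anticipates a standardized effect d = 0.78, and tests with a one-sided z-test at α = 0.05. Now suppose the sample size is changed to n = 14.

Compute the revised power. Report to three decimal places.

Power ≈ 0.899

With n = 14: δ = d·√n = 0.78 × √14 = 2.9185. Critical value z_{0.05} = 1.645.
Revised power = Φ(δ − 1.645) = Φ(1.274) = 0.8986.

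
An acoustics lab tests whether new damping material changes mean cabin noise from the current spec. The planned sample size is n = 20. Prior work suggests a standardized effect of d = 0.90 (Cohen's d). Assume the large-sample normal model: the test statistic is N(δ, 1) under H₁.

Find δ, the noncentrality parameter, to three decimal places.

δ = d·√n = 0.90 × √20 = 4.0249

δ ≈ 4.025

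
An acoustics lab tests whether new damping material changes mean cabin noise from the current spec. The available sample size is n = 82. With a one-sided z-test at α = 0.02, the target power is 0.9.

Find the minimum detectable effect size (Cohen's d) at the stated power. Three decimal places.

Need Φ(δ − 2.054) = 0.9, so δ = 2.054 + 1.282 = 3.335.
δ = d·√n ⇒ d = δ/√n = 3.335/√82 = 0.3683.

d ≈ 0.368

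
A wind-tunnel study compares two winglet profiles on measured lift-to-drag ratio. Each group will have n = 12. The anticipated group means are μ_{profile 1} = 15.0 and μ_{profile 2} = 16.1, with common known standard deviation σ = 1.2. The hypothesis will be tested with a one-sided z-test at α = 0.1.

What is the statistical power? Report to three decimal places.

Power ≈ 0.832

Standardized effect: d = |μ_{profile 1} − μ_{profile 2}| / σ = |15.0 − 16.1| / 1.2 = 0.9167
Noncentrality parameter: δ = d·√(n/2) = 0.9167 × √(12/2) = 2.2454
Critical value for a one-sided test at α = 0.1: z_α = 1.282.
Power = P(Z > 1.282 − δ) = Φ(0.964) = 0.8324.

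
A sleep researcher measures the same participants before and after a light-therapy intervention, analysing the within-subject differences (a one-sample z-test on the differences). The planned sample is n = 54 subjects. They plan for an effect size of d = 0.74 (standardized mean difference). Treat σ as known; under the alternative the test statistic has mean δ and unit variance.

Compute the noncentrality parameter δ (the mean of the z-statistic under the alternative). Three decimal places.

δ = d·√n = 0.74 × √54 = 5.4379

δ ≈ 5.438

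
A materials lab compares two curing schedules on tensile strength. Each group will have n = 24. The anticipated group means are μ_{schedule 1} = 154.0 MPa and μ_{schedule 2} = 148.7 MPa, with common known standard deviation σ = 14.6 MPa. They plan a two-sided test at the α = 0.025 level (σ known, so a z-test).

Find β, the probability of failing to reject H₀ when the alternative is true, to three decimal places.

β ≈ 0.837

Standardized effect: d = |μ_{schedule 1} − μ_{schedule 2}| / σ = |154.0 − 148.7| / 14.6 = 0.3630
Noncentrality parameter: δ = d·√(n/2) = 0.3630 × √(24/2) = 1.2575
Two-sided α = 0.025 → critical value z_{0.0125} = 2.241.
Power = Φ(δ − 2.241) + Φ(−δ − 2.241) = Φ(-0.984) + Φ(-3.499) = 0.1626 + 0.0002 = 0.1628.
Type II error: β = 1 − power = 1 − 0.1628 = 0.8372.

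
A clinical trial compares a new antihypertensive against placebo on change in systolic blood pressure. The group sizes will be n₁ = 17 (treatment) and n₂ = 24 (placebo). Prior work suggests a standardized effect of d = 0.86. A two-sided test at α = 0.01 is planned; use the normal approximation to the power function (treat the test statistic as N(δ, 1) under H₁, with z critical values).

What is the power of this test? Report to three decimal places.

Noncentrality parameter: δ = d / √(1/n₁ + 1/n₂) = 0.86 / √(1/17 + 1/24) = 2.7129
Two-sided α = 0.01 → critical value z_{0.005} = 2.576.
Power = Φ(δ − 2.576) + Φ(−δ − 2.576) = Φ(0.137) + Φ(-5.289) = 0.5545 + 0.0000 = 0.5545.

Power ≈ 0.555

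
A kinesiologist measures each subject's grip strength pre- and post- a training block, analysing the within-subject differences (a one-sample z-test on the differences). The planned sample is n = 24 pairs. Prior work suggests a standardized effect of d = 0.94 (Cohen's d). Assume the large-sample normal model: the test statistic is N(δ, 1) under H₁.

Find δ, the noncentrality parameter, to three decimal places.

δ ≈ 4.605

δ = d·√n = 0.94 × √24 = 4.6050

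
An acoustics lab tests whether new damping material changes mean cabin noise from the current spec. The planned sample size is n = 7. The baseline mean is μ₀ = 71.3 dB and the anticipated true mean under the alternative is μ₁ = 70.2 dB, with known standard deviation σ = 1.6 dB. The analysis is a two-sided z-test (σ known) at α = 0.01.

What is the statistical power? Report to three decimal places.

Power ≈ 0.225

Standardized effect: d = |μ₁ − μ₀| / σ = |70.2 − 71.3| / 1.6 = 0.6875
Noncentrality parameter: δ = d·√n = 0.6875 × √7 = 1.8190
Two-sided α = 0.01 → critical value z_{0.005} = 2.576.
Power = Φ(δ − 2.576) + Φ(−δ − 2.576) = Φ(-0.757) + Φ(-4.395) = 0.2246 + 0.0000 = 0.2246.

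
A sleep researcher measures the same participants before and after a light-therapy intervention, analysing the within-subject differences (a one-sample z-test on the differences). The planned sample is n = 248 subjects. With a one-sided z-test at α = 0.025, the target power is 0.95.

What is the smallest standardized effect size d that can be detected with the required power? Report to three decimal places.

d ≈ 0.229

Required noncentrality: δ = z_{0.025} + z_{0.05} = 1.960 + 1.645 = 3.605.
δ = d·√n ⇒ d = δ/√n = 3.605/√248 = 0.2289.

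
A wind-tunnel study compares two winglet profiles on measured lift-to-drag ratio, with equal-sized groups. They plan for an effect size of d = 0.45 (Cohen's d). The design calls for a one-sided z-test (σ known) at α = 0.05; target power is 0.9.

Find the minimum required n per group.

Set Φ(δ − 1.645) = 0.9; then δ − 1.645 = Φ⁻¹(0.9) = 1.282, giving δ = 2.926.
δ = d·√(n/2) ⇒ n = 2(δ/d)² = 2 × (2.926 / 0.45)² = 84.58.
Round up to the next whole unit.

n = 85 per group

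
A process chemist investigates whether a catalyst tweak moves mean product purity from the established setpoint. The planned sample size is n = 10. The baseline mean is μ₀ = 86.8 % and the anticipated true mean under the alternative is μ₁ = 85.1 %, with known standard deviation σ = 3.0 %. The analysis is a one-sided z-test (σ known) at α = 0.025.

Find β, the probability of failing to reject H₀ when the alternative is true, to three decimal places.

β ≈ 0.567

Standardized effect: d = |μ₁ − μ₀| / σ = |85.1 − 86.8| / 3.0 = 0.5667
Noncentrality parameter: δ = d·√n = 0.5667 × √10 = 1.7920
One-sided α = 0.025 → critical value z_{0.025} = 1.960.
Power = P(Z > 1.960 − δ) = Φ(-0.168) = 0.4333.
Type II error: β = 1 − power = 1 − 0.4333 = 0.5667.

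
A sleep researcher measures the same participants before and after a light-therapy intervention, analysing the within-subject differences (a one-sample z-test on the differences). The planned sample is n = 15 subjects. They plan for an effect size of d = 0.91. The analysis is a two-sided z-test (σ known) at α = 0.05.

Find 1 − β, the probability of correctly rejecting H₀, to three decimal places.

Noncentrality parameter: δ = d·√n = 0.91 × √15 = 3.5244
Critical value for a two-sided test at α = 0.05: z_{α/2} = 1.960.
Power = Φ(δ − 1.960) + Φ(−δ − 1.960) = Φ(1.564) + Φ(-5.484) = 0.9411 + 0.0000 = 0.9411.

Power ≈ 0.941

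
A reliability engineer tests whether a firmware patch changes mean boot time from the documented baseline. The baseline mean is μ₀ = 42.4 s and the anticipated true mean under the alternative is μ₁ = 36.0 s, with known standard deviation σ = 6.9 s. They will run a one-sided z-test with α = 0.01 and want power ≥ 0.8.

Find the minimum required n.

n = 12

Standardized effect: d = |μ₁ − μ₀| / σ = |36.0 − 42.4| / 6.9 = 0.9275
For power 0.8 need Φ(δ − z_{0.01}) = 0.8, so δ = z_{0.01} + z_{0.20} = 2.326 + 0.842 = 3.168.
δ = d·√n ⇒ n = (δ/d)² = (3.168 / 0.9275)² = 11.67.
Round up to the next whole unit.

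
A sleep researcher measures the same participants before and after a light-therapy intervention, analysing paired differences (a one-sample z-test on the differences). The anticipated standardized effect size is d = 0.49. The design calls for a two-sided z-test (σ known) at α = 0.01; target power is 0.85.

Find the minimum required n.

n = 55

For power 0.85 need Φ(δ − z_{0.005}) = 0.85, so δ = z_{0.005} + z_{0.15} = 2.576 + 1.036 = 3.612.
(The Φ(−δ − z_{α/2}) term is vanishingly small for δ > 0 and is dropped in the standard sample-size formula.)
δ = d·√n ⇒ n = (δ/d)² = (3.612 / 0.49)² = 54.35.
Rounding up, n = 55.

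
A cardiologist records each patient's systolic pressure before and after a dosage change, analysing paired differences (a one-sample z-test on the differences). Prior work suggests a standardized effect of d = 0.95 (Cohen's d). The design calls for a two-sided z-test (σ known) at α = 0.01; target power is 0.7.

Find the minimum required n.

Set Φ(δ − 2.576) = 0.7; then δ − 2.576 = Φ⁻¹(0.7) = 0.524, giving δ = 3.100.
(For δ > 0 the lower-tail rejection region contributes negligibly to power, so the one-term inversion is standard.)
δ = d·√n ⇒ n = (δ/d)² = (3.100 / 0.95)² = 10.65.
Round up to the next whole unit.

n = 11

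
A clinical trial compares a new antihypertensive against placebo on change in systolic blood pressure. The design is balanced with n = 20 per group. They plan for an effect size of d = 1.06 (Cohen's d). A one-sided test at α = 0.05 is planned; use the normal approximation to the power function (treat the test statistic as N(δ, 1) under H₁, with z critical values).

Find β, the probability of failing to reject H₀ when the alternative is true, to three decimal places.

Noncentrality parameter: δ = d·√(n/2) = 1.06 × √(20/2) = 3.3520
One-sided α = 0.05 → critical value z_{0.05} = 1.645.
Power = Φ(δ − 1.645) = Φ(1.707) = 0.9561.
Type II error: β = 1 − power = 1 − 0.9561 = 0.0439.

β ≈ 0.044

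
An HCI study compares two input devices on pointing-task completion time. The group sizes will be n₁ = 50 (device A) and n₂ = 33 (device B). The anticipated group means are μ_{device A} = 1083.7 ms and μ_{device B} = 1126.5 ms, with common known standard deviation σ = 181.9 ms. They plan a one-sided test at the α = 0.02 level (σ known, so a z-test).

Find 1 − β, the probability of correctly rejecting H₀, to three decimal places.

Power ≈ 0.158

Standardized effect: d = |μ_{device A} − μ_{device B}| / σ = |1083.7 − 1126.5| / 181.9 = 0.2353
Noncentrality parameter: δ = d / √(1/n₁ + 1/n₂) = 0.2353 / √(1/50 + 1/33) = 1.0491
Critical value for a one-sided test at α = 0.02: z_α = 2.054.
Power = P(Z > 2.054 − δ) = Φ(-1.005) = 0.1575.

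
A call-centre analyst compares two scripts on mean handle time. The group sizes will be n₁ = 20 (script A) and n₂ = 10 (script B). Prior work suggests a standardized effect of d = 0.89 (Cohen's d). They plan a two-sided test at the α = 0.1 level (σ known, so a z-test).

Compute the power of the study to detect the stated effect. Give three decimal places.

Power ≈ 0.743

Noncentrality parameter: δ = d / √(1/n₁ + 1/n₂) = 0.89 / √(1/20 + 1/10) = 2.2980
Critical value for a two-sided test at α = 0.1: z_{α/2} = 1.645.
Power = Φ(δ − 1.645) + Φ(−δ − 1.645) = Φ(0.653) + Φ(-3.943) = 0.7432 + 0.0000 = 0.7432.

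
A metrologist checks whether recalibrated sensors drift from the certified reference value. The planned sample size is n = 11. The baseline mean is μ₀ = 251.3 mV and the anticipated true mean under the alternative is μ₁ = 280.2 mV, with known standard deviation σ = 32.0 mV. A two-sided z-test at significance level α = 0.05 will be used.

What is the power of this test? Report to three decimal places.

Power ≈ 0.850

Standardized effect: d = |μ₁ − μ₀| / σ = |280.2 − 251.3| / 32.0 = 0.9031
Noncentrality parameter: δ = d·√n = 0.9031 × √11 = 2.9953
Critical value for a two-sided test at α = 0.05: z_{α/2} = 1.960.
Power = Φ(δ − 1.960) + Φ(−δ − 1.960) = Φ(1.035) + Φ(-4.955) = 0.8498 + 0.0000 = 0.8498.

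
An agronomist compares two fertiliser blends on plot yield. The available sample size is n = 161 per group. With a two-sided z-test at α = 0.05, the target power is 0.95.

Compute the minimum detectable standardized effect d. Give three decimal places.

Need Φ(δ − 1.960) = 0.95, so δ = 1.960 + 1.645 = 3.605.
(The second rejection-region term Φ(−δ − z_{α/2}) is negligible and dropped.)
δ = d·√(n/2) ⇒ d = δ/√(n/2) = 3.605/√(161/2) = 0.4018.

d ≈ 0.402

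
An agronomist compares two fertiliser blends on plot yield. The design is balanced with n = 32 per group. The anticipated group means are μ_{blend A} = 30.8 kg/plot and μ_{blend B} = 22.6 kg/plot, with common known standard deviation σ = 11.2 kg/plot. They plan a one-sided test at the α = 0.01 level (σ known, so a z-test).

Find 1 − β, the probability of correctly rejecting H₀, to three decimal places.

Standardized effect: d = |μ_{blend A} − μ_{blend B}| / σ = |30.8 − 22.6| / 11.2 = 0.7321
Noncentrality parameter: δ = d·√(n/2) = 0.7321 × √(32/2) = 2.9286
One-sided α = 0.01 → critical value z_{0.01} = 2.326.
Power = Φ(δ − 2.326) = Φ(0.602) = 0.7265.

Power ≈ 0.726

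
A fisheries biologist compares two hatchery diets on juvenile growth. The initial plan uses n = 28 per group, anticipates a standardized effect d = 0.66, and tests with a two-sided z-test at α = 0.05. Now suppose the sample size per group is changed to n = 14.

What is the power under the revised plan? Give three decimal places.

With n = 14 per group: δ = d·√(n/2) = 0.66 × √(14/2) = 1.7462. Critical value z_{0.025} = 1.960.
Revised power = Φ(δ − 1.960) + Φ(−δ − 1.960) = Φ(-0.214) + Φ(-3.706) = 0.4154 + 0.0001 = 0.4155.

Power ≈ 0.415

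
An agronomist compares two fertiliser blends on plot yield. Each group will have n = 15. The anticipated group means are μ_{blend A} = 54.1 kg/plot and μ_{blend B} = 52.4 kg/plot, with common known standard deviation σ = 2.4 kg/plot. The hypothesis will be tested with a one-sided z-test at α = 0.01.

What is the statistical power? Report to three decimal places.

Standardized effect: d = |μ_{blend A} − μ_{blend B}| / σ = |54.1 − 52.4| / 2.4 = 0.7083
Noncentrality parameter: δ = d·√(n/2) = 0.7083 × √(15/2) = 1.9399
Critical value for a one-sided test at α = 0.01: z_α = 2.326.
Power = P(Z > 2.326 − δ) = Φ(-0.386) = 0.3496.

Power ≈ 0.350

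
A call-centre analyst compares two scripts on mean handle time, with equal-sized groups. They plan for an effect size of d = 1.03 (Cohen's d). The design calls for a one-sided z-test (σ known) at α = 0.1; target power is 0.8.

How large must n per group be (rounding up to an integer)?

n = 9 per group

For power 0.8 need Φ(δ − z_{0.1}) = 0.8, so δ = z_{0.1} + z_{0.20} = 1.282 + 0.842 = 2.123.
δ = d·√(n/2) ⇒ n = 2(δ/d)² = 2 × (2.123 / 1.03)² = 8.50.
Round up to the next whole unit.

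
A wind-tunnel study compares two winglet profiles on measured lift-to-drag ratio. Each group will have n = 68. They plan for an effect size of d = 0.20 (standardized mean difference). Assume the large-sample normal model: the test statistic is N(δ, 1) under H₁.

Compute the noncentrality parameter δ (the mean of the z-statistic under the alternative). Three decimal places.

δ ≈ 1.166

δ = d·√(n/2) = 0.20 × √(68/2) = 1.1662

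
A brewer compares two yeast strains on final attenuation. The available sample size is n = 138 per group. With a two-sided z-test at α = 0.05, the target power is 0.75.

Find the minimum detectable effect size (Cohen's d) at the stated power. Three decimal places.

d ≈ 0.317

Need Φ(δ − 1.960) = 0.75, so δ = 1.960 + 0.674 = 2.634.
(Lower-tail contribution to power is negligible for δ > 0.)
δ = d·√(n/2) ⇒ d = δ/√(n/2) = 2.634/√(138/2) = 0.3172.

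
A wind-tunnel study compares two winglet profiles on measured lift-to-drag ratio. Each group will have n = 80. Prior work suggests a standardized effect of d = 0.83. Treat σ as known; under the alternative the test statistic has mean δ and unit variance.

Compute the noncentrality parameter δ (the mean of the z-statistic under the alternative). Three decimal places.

δ ≈ 5.249

The noncentrality parameter scales effect size by the design's sample-size factor: δ = d·√(n/2) = 0.83 × √(80/2) = 5.2494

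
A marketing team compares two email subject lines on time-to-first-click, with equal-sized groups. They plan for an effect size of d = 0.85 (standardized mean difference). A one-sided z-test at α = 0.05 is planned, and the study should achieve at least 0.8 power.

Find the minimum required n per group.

For power 0.8 need Φ(δ − z_{0.05}) = 0.8, so δ = z_{0.05} + z_{0.20} = 1.645 + 0.842 = 2.486.
δ = d·√(n/2) ⇒ n = 2(δ/d)² = 2 × (2.486 / 0.85)² = 17.11.
Rounding up, n = 18 per group.

n = 18 per group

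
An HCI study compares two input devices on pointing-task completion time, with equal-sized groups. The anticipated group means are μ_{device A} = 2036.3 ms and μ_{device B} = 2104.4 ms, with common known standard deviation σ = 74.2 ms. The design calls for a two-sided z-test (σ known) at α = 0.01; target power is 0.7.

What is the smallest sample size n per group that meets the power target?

n = 23 per group

Standardized effect: d = |μ_{device A} − μ_{device B}| / σ = |2036.3 − 2104.4| / 74.2 = 0.9178
For power 0.7 need Φ(δ − z_{0.005}) = 0.7, so δ = z_{0.005} + z_{0.30} = 2.576 + 0.524 = 3.100.
(The Φ(−δ − z_{α/2}) term is vanishingly small for δ > 0 and is dropped in the standard sample-size formula.)
δ = d·√(n/2) ⇒ n = 2(δ/d)² = 2 × (3.100 / 0.9178)² = 22.82.
Rounding up, n = 23 per group.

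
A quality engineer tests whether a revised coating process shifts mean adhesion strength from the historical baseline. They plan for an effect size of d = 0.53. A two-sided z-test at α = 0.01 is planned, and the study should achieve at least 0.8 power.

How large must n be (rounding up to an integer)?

For power 0.8 need Φ(δ − z_{0.005}) = 0.8, so δ = z_{0.005} + z_{0.20} = 2.576 + 0.842 = 3.417.
(Ignoring the negligible lower-tail rejection probability gives the usual closed-form inversion.)
δ = d·√n ⇒ n = (δ/d)² = (3.417 / 0.53)² = 41.58.
Rounding up, n = 42.

n = 42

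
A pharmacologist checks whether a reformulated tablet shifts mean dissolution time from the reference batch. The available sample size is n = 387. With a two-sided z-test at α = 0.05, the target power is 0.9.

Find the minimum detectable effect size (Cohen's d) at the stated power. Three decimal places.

d ≈ 0.165

Need Φ(δ − 1.960) = 0.9, so δ = 1.960 + 1.282 = 3.242.
(The second rejection-region term Φ(−δ − z_{α/2}) is negligible and dropped.)
δ = d·√n ⇒ d = δ/√n = 3.242/√387 = 0.1648.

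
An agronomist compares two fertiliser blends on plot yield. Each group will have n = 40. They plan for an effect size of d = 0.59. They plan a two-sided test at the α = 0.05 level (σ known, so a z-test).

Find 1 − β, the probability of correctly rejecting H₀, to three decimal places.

Noncentrality parameter: δ = d·√(n/2) = 0.59 × √(40/2) = 2.6386
Two-sided α = 0.05 → critical value z_{0.025} = 1.960.
Power = Φ(δ − 1.960) + Φ(−δ − 1.960) = Φ(0.679) + Φ(-4.599) = 0.7513 + 0.0000 = 0.7513.

Power ≈ 0.751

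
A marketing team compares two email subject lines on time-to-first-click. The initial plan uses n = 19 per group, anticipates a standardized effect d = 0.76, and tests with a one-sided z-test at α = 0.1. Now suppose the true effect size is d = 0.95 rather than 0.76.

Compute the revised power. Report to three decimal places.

Power ≈ 0.950

With d = 0.95: δ = d·√(n/2) = 0.95 × √(19/2) = 2.9281. Critical value z_{0.1} = 1.282.
Revised power = Φ(δ − 1.282) = Φ(1.647) = 0.9502.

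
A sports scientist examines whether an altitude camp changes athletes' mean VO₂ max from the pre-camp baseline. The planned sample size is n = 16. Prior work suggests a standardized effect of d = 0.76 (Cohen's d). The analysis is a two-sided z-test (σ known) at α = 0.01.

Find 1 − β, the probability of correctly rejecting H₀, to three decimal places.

Noncentrality parameter: δ = d·√n = 0.76 × √16 = 3.0400
Critical value for a two-sided test at α = 0.01: z_{α/2} = 2.576.
Power = Φ(δ − 2.576) + Φ(−δ − 2.576) = Φ(0.464) + Φ(-5.616) = 0.6787 + 0.0000 = 0.6787.

Power ≈ 0.679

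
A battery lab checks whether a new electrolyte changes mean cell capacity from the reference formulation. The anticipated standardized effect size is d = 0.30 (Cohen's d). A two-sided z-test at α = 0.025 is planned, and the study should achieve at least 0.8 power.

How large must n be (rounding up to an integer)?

For power 0.8 need Φ(δ − z_{0.0125}) = 0.8, so δ = z_{0.0125} + z_{0.20} = 2.241 + 0.842 = 3.083.
(Ignoring the negligible lower-tail rejection probability gives the usual closed-form inversion.)
δ = d·√n ⇒ n = (δ/d)² = (3.083 / 0.30)² = 105.61.
Round up to the next whole unit.

n = 106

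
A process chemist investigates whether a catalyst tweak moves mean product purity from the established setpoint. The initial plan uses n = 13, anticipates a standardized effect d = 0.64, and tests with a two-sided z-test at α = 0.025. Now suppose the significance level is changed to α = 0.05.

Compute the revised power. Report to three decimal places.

δ = d·√n = 0.64 × √13 = 2.3076 (unchanged). New critical value: z_{0.025} = 1.960.
Revised power = Φ(δ − 1.960) + Φ(−δ − 1.960) = Φ(0.348) + Φ(-4.268) = 0.6359 + 0.0000 = 0.6359.

Power ≈ 0.636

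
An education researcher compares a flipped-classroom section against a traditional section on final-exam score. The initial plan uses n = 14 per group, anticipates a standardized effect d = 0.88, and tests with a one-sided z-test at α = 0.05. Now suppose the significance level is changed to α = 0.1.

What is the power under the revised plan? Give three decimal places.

δ = d·√(n/2) = 0.88 × √(14/2) = 2.3283 (unchanged). New critical value: z_{0.1} = 1.282.
Revised power = P(Z > 1.282 − δ) = Φ(1.047) = 0.8524.

Power ≈ 0.852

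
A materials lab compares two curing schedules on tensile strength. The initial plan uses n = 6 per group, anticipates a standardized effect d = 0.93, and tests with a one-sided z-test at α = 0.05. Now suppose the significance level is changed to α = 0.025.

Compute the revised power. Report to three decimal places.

Power ≈ 0.363

δ = d·√(n/2) = 0.93 × √(6/2) = 1.6108 (unchanged). New critical value: z_{0.025} = 1.960.
Revised power = Φ(δ − 1.960) = Φ(-0.349) = 0.3635.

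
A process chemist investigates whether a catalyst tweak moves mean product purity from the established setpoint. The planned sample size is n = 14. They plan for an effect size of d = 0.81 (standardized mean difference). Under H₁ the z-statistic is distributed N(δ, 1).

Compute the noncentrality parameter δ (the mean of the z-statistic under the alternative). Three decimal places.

The noncentrality parameter scales effect size by the design's sample-size factor: δ = d·√n = 0.81 × √14 = 3.0307

δ ≈ 3.031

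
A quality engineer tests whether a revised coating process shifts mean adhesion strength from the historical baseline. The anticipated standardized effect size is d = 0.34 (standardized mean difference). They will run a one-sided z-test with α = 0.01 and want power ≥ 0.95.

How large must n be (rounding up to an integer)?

Set Φ(δ − 2.326) = 0.95; then δ − 2.326 = Φ⁻¹(0.95) = 1.645, giving δ = 3.971.
δ = d·√n ⇒ n = (δ/d)² = (3.971 / 0.34)² = 136.42.
Rounding up, n = 137.

n = 137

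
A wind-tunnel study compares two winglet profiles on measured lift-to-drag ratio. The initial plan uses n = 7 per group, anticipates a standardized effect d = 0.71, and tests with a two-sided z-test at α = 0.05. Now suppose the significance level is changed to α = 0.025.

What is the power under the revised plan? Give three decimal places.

δ = d·√(n/2) = 0.71 × √(7/2) = 1.3283 (unchanged). New critical value: z_{0.0125} = 2.241.
Revised power = Φ(δ − 2.241) + Φ(−δ − 2.241) = Φ(-0.913) + Φ(-3.570) = 0.1806 + 0.0002 = 0.1808.

Power ≈ 0.181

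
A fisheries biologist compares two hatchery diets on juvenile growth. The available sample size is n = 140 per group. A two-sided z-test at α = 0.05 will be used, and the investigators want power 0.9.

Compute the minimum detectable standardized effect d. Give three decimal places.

d ≈ 0.387

Required noncentrality: δ = z_{0.025} + z_{0.10} = 1.960 + 1.282 = 3.242.
(Lower-tail contribution to power is negligible for δ > 0.)
δ = d·√(n/2) ⇒ d = δ/√(n/2) = 3.242/√(140/2) = 0.3874.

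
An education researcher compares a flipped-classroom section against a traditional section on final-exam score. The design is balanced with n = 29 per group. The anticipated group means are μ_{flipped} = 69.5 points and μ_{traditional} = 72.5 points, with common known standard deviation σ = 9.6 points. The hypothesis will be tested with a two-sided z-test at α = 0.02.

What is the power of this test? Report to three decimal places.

Power ≈ 0.128

Standardized effect: d = |μ_{flipped} − μ_{traditional}| / σ = |69.5 − 72.5| / 9.6 = 0.3125
Noncentrality parameter: δ = d·√(n/2) = 0.3125 × √(29/2) = 1.1900
Two-sided α = 0.02 → critical value z_{0.01} = 2.326.
Power = Φ(δ − 2.326) + Φ(−δ − 2.326) = Φ(-1.136) + Φ(-3.516) = 0.1279 + 0.0002 = 0.1281.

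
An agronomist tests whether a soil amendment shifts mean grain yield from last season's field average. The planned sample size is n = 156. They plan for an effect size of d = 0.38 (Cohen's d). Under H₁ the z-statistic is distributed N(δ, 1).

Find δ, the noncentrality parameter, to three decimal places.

δ ≈ 4.746

The noncentrality parameter scales effect size by the design's sample-size factor: δ = d·√n = 0.38 × √156 = 4.7462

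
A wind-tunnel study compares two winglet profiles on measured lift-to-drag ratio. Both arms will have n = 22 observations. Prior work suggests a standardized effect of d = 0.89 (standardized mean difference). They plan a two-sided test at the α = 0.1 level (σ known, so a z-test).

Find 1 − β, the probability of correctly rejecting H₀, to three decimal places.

Noncentrality parameter: δ = d·√(n/2) = 0.89 × √(22/2) = 2.9518
Two-sided α = 0.1 → critical value z_{0.05} = 1.645.
Power = Φ(δ − 1.645) + Φ(−δ − 1.645) = Φ(1.307) + Φ(-4.597) = 0.9044 + 0.0000 = 0.9044.

Power ≈ 0.904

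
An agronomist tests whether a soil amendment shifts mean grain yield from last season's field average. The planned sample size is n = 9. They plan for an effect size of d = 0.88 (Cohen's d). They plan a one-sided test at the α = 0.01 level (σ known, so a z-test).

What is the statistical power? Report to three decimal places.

Noncentrality parameter: δ = d·√n = 0.88 × √9 = 2.6400
One-sided α = 0.01 → critical value z_{0.01} = 2.326.
Power = P(Z > 2.326 − δ) = Φ(0.314) = 0.6231.

Power ≈ 0.623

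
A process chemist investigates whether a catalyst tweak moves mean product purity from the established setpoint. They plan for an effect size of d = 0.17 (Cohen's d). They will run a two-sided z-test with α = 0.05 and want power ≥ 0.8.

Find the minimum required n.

For power 0.8 need Φ(δ − z_{0.025}) = 0.8, so δ = z_{0.025} + z_{0.20} = 1.960 + 0.842 = 2.802.
(The Φ(−δ − z_{α/2}) term is vanishingly small for δ > 0 and is dropped in the standard sample-size formula.)
δ = d·√n ⇒ n = (δ/d)² = (2.802 / 0.17)² = 271.59.
Round up to the next whole unit.

n = 272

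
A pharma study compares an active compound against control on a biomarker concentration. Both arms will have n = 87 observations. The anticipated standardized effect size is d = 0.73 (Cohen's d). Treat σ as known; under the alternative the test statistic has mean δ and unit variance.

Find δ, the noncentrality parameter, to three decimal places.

δ ≈ 4.815

The noncentrality parameter scales effect size by the design's sample-size factor: δ = d·√(n/2) = 0.73 × √(87/2) = 4.8147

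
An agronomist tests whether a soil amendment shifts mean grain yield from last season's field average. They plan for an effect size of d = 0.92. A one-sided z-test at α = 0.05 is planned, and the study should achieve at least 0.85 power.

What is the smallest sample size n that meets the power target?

n = 9

Set Φ(δ − 1.645) = 0.85; then δ − 1.645 = Φ⁻¹(0.85) = 1.036, giving δ = 2.681.
δ = d·√n ⇒ n = (δ/d)² = (2.681 / 0.92)² = 8.49.
Rounding up, n = 9.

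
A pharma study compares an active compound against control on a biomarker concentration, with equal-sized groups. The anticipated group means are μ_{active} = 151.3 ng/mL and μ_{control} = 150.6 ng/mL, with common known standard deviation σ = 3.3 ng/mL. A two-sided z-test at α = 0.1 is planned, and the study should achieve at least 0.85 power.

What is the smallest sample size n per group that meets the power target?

n = 320 per group

Standardized effect: d = |μ_{active} − μ_{control}| / σ = |151.3 − 150.6| / 3.3 = 0.2121
For power 0.85 need Φ(δ − z_{0.05}) = 0.85, so δ = z_{0.05} + z_{0.15} = 1.645 + 1.036 = 2.681.
(The Φ(−δ − z_{α/2}) term is vanishingly small for δ > 0 and is dropped in the standard sample-size formula.)
δ = d·√(n/2) ⇒ n = 2(δ/d)² = 2 × (2.681 / 0.2121)² = 319.56.
Round up to the next whole unit.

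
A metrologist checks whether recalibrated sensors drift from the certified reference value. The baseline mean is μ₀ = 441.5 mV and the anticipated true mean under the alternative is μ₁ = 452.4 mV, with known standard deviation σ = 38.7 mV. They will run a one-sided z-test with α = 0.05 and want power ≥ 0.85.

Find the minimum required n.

Standardized effect: d = |μ₁ − μ₀| / σ = |452.4 − 441.5| / 38.7 = 0.2817
For power 0.85 need Φ(δ − z_{0.05}) = 0.85, so δ = z_{0.05} + z_{0.15} = 1.645 + 1.036 = 2.681.
δ = d·√n ⇒ n = (δ/d)² = (2.681 / 0.2817)² = 90.63.
Rounding up, n = 91.

n = 91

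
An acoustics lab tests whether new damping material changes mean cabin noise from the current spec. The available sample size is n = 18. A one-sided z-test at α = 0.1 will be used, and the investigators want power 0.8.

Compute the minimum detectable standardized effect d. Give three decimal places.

Required noncentrality: δ = z_{0.1} + z_{0.20} = 1.282 + 0.842 = 2.123.
δ = d·√n ⇒ d = δ/√n = 2.123/√18 = 0.5004.

d ≈ 0.500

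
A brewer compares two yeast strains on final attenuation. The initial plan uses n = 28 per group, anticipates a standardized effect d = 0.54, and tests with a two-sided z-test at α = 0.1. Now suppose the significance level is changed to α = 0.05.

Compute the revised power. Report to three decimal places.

δ = d·√(n/2) = 0.54 × √(28/2) = 2.0205 (unchanged). New critical value: z_{0.025} = 1.960.
Revised power = Φ(δ − 1.960) + Φ(−δ − 1.960) = Φ(0.061) + Φ(-3.980) = 0.5241 + 0.0000 = 0.5242.

Power ≈ 0.524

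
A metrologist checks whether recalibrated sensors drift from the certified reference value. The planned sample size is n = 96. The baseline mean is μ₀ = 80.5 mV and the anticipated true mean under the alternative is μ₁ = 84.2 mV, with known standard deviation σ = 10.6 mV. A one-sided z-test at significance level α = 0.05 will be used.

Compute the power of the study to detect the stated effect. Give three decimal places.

Power ≈ 0.962

Standardized effect: d = |μ₁ − μ₀| / σ = |84.2 − 80.5| / 10.6 = 0.3491
Noncentrality parameter: δ = d·√n = 0.3491 × √96 = 3.4200
One-sided α = 0.05 → critical value z_{0.05} = 1.645.
Power = P(Z > 1.645 − δ) = Φ(1.775) = 0.9621.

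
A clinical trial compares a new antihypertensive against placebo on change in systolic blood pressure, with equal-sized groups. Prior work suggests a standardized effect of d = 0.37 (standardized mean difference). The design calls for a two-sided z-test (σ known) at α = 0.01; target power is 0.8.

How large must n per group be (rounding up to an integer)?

n = 171 per group

For power 0.8 need Φ(δ − z_{0.005}) = 0.8, so δ = z_{0.005} + z_{0.20} = 2.576 + 0.842 = 3.417.
(The Φ(−δ − z_{α/2}) term is vanishingly small for δ > 0 and is dropped in the standard sample-size formula.)
δ = d·√(n/2) ⇒ n = 2(δ/d)² = 2 × (3.417 / 0.37)² = 170.62.
Round up to the next whole unit.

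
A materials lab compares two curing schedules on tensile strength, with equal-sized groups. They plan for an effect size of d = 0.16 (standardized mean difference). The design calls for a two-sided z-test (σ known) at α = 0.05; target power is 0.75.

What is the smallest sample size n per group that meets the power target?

n = 543 per group

Set Φ(δ − 1.960) = 0.75; then δ − 1.960 = Φ⁻¹(0.75) = 0.674, giving δ = 2.634.
(The Φ(−δ − z_{α/2}) term is vanishingly small for δ > 0 and is dropped in the standard sample-size formula.)
δ = d·√(n/2) ⇒ n = 2(δ/d)² = 2 × (2.634 / 0.16)² = 542.21.
Rounding up, n = 543 per group.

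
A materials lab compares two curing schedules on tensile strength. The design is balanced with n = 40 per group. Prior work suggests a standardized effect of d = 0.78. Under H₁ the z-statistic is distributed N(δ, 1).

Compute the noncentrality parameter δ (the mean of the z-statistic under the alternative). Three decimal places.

δ = d·√(n/2) = 0.78 × √(40/2) = 3.4883

δ ≈ 3.488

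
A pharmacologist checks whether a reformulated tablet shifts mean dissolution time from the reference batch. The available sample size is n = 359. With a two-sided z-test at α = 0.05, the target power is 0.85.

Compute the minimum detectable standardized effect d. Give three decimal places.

Need Φ(δ − 1.960) = 0.85, so δ = 1.960 + 1.036 = 2.996.
(Lower-tail contribution to power is negligible for δ > 0.)
δ = d·√n ⇒ d = δ/√n = 2.996/√359 = 0.1581.

d ≈ 0.158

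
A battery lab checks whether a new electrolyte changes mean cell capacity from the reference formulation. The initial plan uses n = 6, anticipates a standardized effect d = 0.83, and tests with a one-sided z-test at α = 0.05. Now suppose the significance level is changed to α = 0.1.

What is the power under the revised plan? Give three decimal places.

Power ≈ 0.774

δ = d·√n = 0.83 × √6 = 2.0331 (unchanged). New critical value: z_{0.1} = 1.282.
Revised power = Φ(δ − 1.282) = Φ(0.752) = 0.7738.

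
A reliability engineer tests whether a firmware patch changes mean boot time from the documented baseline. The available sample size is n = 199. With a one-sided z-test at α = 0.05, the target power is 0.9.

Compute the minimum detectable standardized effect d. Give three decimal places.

d ≈ 0.207

Need Φ(δ − 1.645) = 0.9, so δ = 1.645 + 1.282 = 2.926.
δ = d·√n ⇒ d = δ/√n = 2.926/√199 = 0.2074.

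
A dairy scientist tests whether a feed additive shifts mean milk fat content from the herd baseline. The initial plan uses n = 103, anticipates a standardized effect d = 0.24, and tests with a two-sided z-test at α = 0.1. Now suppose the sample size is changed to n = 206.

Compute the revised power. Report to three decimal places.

With n = 206: δ = d·√n = 0.24 × √206 = 3.4446. Critical value z_{0.05} = 1.645.
Revised power = Φ(δ − 1.645) + Φ(−δ − 1.645) = Φ(1.800) + Φ(-5.090) = 0.9641 + 0.0000 = 0.9641.

Power ≈ 0.964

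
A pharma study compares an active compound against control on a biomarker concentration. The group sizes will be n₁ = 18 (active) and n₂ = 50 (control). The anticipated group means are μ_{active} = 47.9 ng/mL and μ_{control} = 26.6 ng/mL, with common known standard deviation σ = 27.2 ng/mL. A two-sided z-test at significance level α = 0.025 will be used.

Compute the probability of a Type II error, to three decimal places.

Standardized effect: d = |μ_{active} − μ_{control}| / σ = |47.9 − 26.6| / 27.2 = 0.7831
Noncentrality parameter: δ = d / √(1/n₁ + 1/n₂) = 0.7831 / √(1/18 + 1/50) = 2.8489
Two-sided α = 0.025 → critical value z_{0.0125} = 2.241.
Power = Φ(δ − 2.241) + Φ(−δ − 2.241) = Φ(0.607) + Φ(-5.090) = 0.7282 + 0.0000 = 0.7282.
Type II error: β = 1 − power = 1 − 0.7282 = 0.2718.

β ≈ 0.272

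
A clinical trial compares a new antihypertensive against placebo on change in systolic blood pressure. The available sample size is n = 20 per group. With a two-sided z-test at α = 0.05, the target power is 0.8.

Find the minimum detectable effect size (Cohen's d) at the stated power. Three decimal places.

d ≈ 0.886

Need Φ(δ − 1.960) = 0.8, so δ = 1.960 + 0.842 = 2.802.
(Lower-tail contribution to power is negligible for δ > 0.)
δ = d·√(n/2) ⇒ d = δ/√(n/2) = 2.802/√(20/2) = 0.8859.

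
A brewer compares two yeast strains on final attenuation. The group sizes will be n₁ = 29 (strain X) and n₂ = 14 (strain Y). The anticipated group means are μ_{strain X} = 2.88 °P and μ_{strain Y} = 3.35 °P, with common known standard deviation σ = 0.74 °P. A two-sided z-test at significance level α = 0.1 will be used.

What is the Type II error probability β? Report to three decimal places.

Standardized effect: d = |μ_{strain X} − μ_{strain Y}| / σ = |2.88 − 3.35| / 0.74 = 0.6351
Noncentrality parameter: δ = d / √(1/n₁ + 1/n₂) = 0.6351 / √(1/29 + 1/14) = 1.9516
Critical value for a two-sided test at α = 0.1: z_{α/2} = 1.645.
Power = Φ(δ − 1.645) + Φ(−δ − 1.645) = Φ(0.307) + Φ(-3.596) = 0.6205 + 0.0002 = 0.6207.
Type II error: β = 1 − power = 1 − 0.6207 = 0.3793.

β ≈ 0.379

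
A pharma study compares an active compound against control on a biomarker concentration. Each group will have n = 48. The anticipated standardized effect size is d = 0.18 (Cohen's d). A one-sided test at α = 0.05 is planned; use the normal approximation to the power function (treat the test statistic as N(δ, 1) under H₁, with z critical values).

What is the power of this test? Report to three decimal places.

Power ≈ 0.223

Noncentrality parameter: δ = d·√(n/2) = 0.18 × √(48/2) = 0.8818
Critical value for a one-sided test at α = 0.05: z_α = 1.645.
Power = Φ(δ − 1.645) = Φ(-0.763) = 0.2227.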